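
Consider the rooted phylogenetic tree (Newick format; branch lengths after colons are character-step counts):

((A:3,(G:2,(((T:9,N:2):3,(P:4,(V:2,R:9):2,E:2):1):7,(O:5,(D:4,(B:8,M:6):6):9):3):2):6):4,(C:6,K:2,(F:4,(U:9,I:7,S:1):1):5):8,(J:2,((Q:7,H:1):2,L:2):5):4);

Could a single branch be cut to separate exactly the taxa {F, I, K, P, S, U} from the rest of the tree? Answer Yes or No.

The MRCA of the listed taxa is the root, so the smallest clade containing them is the whole tree.
That clade also contains A, B, C, D, E, G, H, J, L, M, N, O, Q, R, T, V, which are not in the proposed group, so the group is not monophyletic.

No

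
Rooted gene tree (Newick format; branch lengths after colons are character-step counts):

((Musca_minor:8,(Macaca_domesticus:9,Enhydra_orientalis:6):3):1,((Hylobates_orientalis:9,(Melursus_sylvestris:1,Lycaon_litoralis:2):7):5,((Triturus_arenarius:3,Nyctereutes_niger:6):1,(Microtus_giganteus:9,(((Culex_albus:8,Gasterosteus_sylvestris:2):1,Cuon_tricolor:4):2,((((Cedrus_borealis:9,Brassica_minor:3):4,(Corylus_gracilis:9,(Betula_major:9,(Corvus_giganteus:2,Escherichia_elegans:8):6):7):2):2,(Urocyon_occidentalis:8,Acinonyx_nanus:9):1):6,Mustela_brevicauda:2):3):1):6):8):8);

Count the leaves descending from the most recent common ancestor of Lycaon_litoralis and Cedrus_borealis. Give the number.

18

The MRCA of Lycaon_litoralis and Cedrus_borealis is the node subtending ((Hylobates_orientalis,(Melursus_sylvestris,Lycaon_litoralis)),((Triturus_arenarius,Nyctereutes_niger),(Microtus_giganteus,(((Culex_albus,Gasterosteus_sylvestris),Cuon_tricolor),((((Cedrus_borealis,Brassica_minor),(Corylus_gracilis,(Betula_major,(Corvus_giganteus,Escherichia_elegans)))),(Urocyon_occidentalis,Acinonyx_nanus)),Mustela_brevicauda))))).
That clade contains 18 terminal taxa: Acinonyx_nanus, Betula_major, Brassica_minor, Cedrus_borealis, Corvus_giganteus, Corylus_gracilis, Culex_albus, Cuon_tricolor, Escherichia_elegans, Gasterosteus_sylvestris, Hylobates_orientalis, Lycaon_litoralis, Melursus_sylvestris, Microtus_giganteus, Mustela_brevicauda, Nyctereutes_niger, Triturus_arenarius, Urocyon_occidentalis.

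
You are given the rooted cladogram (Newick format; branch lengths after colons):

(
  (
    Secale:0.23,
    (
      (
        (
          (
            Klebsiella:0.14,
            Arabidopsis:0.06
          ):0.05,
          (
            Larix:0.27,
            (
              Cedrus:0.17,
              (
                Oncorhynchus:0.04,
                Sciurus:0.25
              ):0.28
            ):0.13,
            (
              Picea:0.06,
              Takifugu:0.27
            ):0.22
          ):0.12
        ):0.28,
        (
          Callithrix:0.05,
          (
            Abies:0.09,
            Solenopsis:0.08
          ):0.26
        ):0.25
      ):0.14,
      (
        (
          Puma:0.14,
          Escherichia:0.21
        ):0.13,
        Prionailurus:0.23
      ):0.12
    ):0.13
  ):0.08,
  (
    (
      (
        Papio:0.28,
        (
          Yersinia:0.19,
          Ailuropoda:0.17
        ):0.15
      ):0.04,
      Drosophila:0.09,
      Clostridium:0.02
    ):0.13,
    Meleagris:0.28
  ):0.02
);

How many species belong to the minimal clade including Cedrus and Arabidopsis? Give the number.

8

The MRCA of Cedrus and Arabidopsis is the node subtending ((Klebsiella,Arabidopsis),(Larix,(Cedrus,(Oncorhynchus,Sciurus)),(Picea,Takifugu))).
That clade contains 8 terminal taxa: Arabidopsis, Cedrus, Klebsiella, Larix, Oncorhynchus, Picea, Sciurus, Takifugu.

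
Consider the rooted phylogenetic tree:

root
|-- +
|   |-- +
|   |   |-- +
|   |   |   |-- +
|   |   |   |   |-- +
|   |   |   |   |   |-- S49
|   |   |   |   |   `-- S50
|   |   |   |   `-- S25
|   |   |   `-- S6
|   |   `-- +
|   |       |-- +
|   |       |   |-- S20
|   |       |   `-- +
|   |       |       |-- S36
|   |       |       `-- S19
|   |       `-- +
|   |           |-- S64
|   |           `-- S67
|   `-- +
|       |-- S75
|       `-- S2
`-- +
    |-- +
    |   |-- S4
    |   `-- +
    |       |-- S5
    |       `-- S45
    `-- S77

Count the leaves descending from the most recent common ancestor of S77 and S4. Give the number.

The MRCA of S77 and S4 is the node subtending ((S4,(S5,S45)),S77).
That clade contains 4 terminal taxa: S4, S45, S5, S77.

4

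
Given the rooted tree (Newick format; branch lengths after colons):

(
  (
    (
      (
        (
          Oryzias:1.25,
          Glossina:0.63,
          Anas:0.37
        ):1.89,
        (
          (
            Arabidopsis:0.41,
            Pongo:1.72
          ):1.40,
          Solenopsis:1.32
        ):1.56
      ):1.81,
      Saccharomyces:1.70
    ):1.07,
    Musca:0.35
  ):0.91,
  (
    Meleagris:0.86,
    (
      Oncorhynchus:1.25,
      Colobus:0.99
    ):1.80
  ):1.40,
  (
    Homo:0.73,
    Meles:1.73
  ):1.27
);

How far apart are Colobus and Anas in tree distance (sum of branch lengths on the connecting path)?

The path runs Colobus → … → MRCA → … → Anas; the MRCA is the root of the tree.
Branch lengths along that path: 0.99 + 1.80 + 1.40 + 0.91 + 1.07 + 1.81 + 1.89 + 0.37 = 10.24.

10.24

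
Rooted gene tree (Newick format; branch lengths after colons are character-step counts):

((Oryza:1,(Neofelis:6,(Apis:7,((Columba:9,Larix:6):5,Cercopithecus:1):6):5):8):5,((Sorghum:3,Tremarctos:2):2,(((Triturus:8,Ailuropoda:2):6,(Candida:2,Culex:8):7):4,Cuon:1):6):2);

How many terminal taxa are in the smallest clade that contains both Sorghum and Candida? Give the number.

The MRCA of Sorghum and Candida is the node subtending ((Sorghum,Tremarctos),(((Triturus,Ailuropoda),(Candida,Culex)),Cuon)).
That clade contains 7 terminal taxa: Ailuropoda, Candida, Culex, Cuon, Sorghum, Tremarctos, Triturus.

7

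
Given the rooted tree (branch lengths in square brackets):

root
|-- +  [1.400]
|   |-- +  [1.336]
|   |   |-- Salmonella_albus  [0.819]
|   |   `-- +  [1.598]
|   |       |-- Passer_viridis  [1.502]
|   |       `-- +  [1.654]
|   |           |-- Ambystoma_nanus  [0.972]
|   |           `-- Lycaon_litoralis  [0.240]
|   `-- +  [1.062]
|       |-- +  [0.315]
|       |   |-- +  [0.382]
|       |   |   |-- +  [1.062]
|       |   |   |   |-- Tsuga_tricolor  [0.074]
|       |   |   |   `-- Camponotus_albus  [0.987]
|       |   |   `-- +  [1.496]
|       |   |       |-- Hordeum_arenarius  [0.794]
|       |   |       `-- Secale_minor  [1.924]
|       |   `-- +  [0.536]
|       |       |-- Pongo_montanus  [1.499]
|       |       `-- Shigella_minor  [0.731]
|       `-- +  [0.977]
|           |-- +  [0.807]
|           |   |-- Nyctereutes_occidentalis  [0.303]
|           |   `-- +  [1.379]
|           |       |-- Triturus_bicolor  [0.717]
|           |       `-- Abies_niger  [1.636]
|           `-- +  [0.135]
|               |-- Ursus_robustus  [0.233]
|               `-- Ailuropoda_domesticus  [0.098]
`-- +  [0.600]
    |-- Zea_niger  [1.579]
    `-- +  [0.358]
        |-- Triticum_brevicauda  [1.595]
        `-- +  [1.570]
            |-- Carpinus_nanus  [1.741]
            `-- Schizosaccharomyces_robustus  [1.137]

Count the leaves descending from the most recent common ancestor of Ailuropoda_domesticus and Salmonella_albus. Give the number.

15

The MRCA of Ailuropoda_domesticus and Salmonella_albus is the node subtending ((Salmonella_albus,(Passer_viridis,(Ambystoma_nanus,Lycaon_litoralis))),((((Tsuga_tricolor,Camponotus_albus),(Hordeum_arenarius,Secale_minor)),(Pongo_montanus,Shigella_minor)),((Nyctereutes_occidentalis,(Triturus_bicolor,Abies_niger)),(Ursus_robustus,Ailuropoda_domesticus)))).
That clade contains 15 terminal taxa: Abies_niger, Ailuropoda_domesticus, Ambystoma_nanus, Camponotus_albus, Hordeum_arenarius, Lycaon_litoralis, Nyctereutes_occidentalis, Passer_viridis, Pongo_montanus, Salmonella_albus, Secale_minor, Shigella_minor, Triturus_bicolor, Tsuga_tricolor, Ursus_robustus.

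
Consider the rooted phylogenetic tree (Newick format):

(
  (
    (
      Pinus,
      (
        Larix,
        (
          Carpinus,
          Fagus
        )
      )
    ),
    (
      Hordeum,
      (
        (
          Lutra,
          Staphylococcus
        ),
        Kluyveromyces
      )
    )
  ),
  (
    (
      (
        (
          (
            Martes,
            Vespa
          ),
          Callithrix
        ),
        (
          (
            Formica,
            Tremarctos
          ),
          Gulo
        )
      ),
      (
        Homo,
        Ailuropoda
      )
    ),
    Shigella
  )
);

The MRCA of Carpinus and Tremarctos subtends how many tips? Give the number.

17

The MRCA of Carpinus and Tremarctos is the root, so the clade is the entire tree.
That clade contains 17 terminal taxa: Ailuropoda, Callithrix, Carpinus, Fagus, Formica, Gulo, Homo, Hordeum, Kluyveromyces, Larix, Lutra, Martes, Pinus, Shigella, Staphylococcus, Tremarctos, Vespa.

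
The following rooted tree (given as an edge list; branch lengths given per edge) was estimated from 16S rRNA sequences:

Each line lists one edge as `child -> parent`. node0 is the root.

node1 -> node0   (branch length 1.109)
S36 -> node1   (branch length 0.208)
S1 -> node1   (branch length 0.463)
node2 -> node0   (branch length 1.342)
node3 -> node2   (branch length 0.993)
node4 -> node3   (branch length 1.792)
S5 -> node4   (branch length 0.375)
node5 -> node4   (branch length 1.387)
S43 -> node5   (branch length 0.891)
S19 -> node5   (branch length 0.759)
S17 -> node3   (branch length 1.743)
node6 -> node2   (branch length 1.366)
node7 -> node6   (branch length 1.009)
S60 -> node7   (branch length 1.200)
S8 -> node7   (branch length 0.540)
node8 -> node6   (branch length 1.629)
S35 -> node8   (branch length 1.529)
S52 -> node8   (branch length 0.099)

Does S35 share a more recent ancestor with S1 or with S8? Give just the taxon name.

The MRCA of S35 and S8 subtends ((S60,S8),(S35,S52)) (4 taxa).
The MRCA of S35 and S1 is the root, subtending the entire tree (10 taxa).
The first is nested inside the second, so S35 shares a more recent common ancestor with S8.

S8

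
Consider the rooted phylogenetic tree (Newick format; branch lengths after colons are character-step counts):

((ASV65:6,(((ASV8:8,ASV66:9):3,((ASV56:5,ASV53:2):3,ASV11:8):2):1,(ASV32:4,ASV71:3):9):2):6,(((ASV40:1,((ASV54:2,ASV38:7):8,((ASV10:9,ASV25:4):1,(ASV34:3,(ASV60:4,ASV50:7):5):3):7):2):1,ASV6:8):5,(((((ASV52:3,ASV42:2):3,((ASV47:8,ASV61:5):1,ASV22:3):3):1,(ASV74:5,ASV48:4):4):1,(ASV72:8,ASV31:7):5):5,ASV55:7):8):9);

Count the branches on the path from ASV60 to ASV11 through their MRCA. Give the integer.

The MRCA of ASV60 and ASV11 is the root of the tree.
From ASV60 up to that node: 8 branches. From ASV11 up to the same node: 5 branches. Total: 8 + 5 = 13.

13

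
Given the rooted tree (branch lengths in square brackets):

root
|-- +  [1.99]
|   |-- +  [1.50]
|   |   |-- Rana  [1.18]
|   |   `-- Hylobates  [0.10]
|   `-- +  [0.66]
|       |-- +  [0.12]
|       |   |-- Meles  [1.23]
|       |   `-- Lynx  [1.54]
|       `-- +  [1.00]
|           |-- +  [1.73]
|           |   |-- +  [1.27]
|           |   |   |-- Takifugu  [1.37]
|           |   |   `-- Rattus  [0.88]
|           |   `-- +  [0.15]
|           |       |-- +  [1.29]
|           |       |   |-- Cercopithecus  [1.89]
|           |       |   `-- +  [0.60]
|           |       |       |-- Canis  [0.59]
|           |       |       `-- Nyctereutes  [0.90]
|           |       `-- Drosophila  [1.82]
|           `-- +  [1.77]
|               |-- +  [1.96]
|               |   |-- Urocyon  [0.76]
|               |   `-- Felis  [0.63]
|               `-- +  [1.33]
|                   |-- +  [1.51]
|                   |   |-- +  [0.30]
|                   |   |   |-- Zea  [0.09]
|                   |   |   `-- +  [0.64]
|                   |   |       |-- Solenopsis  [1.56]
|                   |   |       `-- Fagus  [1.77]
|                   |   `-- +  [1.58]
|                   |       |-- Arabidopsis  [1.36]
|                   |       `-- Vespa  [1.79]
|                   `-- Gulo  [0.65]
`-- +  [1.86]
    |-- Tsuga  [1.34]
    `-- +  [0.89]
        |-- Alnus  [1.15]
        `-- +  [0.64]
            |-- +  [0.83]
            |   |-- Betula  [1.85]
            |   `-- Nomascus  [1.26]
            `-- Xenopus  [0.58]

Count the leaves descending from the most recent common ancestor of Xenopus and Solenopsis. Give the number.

23

The MRCA of Xenopus and Solenopsis is the root, so the clade is the entire tree.
That clade contains 23 terminal taxa: Alnus, Arabidopsis, Betula, Canis, Cercopithecus, Drosophila, Fagus, Felis, Gulo, Hylobates, Lynx, Meles, Nomascus, Nyctereutes, Rana, Rattus, Solenopsis, Takifugu, Tsuga, Urocyon, Vespa, Xenopus, Zea.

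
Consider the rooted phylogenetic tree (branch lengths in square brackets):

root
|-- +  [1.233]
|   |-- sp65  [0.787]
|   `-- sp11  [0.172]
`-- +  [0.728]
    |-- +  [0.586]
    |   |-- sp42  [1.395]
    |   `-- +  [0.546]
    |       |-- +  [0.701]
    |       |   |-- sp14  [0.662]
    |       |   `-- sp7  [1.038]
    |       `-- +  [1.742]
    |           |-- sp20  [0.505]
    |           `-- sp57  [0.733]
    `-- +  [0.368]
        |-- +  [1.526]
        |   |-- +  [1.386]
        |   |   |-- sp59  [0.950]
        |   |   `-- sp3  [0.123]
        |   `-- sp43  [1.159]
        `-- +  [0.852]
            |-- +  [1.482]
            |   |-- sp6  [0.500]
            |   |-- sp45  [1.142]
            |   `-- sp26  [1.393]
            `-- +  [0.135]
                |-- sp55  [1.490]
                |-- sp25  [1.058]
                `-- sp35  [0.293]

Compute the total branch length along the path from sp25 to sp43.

The path runs sp25 → … → MRCA → … → sp43; the MRCA is the node subtending (((sp59,sp3),sp43),((sp6,sp45,sp26),(sp55,sp25,sp35))).
Branch lengths along that path: 1.058 + 0.135 + 0.852 + 1.526 + 1.159 = 4.730.

4.730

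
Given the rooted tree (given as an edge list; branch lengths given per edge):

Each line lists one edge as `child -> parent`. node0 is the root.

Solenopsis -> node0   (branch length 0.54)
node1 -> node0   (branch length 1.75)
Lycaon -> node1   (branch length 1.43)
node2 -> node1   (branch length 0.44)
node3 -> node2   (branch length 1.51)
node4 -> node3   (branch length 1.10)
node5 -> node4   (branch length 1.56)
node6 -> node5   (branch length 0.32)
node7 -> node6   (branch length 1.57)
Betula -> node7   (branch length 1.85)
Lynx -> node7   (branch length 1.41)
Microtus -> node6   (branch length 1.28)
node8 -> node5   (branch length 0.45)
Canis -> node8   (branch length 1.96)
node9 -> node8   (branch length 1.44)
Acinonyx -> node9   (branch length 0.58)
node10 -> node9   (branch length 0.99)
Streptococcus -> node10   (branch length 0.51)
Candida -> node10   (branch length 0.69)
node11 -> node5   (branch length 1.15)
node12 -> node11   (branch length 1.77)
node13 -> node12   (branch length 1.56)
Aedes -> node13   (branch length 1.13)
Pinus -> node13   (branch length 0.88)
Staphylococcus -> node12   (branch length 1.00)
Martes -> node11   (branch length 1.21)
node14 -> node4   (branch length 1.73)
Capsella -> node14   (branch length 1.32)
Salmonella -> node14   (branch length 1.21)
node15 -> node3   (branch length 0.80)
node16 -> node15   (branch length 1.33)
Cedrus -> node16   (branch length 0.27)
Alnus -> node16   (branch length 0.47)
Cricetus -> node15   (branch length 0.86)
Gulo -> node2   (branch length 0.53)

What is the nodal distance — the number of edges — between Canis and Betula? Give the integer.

5

The MRCA of Canis and Betula is the node subtending (((Betula,Lynx),Microtus),(Canis,(Acinonyx,(Streptococcus,Candida))),(((Aedes,Pinus),Staphylococcus),Martes)).
From Canis up to that node: 2 branches. From Betula up to the same node: 3 branches. Total: 2 + 3 = 5.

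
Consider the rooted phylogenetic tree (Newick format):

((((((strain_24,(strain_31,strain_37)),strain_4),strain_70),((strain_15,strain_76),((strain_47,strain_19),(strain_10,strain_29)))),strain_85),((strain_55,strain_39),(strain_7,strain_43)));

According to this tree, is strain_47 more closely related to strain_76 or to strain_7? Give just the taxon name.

strain_76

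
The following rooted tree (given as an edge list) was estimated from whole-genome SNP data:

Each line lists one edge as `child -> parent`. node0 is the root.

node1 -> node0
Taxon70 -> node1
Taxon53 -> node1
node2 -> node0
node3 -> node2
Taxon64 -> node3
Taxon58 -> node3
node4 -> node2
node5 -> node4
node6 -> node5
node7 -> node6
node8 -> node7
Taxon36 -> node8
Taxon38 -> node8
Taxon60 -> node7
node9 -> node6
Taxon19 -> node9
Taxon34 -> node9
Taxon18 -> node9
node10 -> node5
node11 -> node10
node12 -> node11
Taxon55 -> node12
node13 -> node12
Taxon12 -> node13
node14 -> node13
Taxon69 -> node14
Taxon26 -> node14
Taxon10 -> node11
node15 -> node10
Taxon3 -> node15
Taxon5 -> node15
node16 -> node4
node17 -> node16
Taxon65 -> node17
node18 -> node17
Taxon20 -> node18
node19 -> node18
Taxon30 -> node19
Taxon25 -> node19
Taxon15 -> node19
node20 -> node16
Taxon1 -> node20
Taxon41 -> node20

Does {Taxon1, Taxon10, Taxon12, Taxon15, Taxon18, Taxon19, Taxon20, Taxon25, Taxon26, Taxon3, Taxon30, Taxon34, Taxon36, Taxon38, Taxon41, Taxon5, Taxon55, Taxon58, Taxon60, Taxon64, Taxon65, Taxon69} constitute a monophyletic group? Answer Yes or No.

Yes

The most recent common ancestor of these taxa subtends ((Taxon64,Taxon58),(((((Taxon36,Taxon38),Taxon60),(Taxon19,Taxon34,Taxon18)),(((Taxon55,(Taxon12,(Taxon69,Taxon26))),Taxon10),(Taxon3,Taxon5))),((Taxon65,(Taxon20,(Taxon30,Taxon25,Taxon15))),(Taxon1,Taxon41)))).
That clade has exactly 22 tips — every listed taxon and nothing else — so the group is monophyletic.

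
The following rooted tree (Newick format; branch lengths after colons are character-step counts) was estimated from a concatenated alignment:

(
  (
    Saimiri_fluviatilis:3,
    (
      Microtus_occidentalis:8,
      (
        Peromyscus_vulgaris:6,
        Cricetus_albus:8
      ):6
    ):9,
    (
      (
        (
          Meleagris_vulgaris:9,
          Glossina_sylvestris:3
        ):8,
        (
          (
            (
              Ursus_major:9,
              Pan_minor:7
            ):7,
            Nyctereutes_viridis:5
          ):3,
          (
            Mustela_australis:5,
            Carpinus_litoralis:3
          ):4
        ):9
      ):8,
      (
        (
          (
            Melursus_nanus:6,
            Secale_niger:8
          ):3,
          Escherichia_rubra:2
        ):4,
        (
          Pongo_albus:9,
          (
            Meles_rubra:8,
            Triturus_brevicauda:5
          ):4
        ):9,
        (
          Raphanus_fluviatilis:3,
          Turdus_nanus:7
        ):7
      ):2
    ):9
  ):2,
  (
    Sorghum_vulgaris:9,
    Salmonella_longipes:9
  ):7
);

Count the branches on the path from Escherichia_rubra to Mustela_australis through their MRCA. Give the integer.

7

The MRCA of Escherichia_rubra and Mustela_australis is the node subtending (((Meleagris_vulgaris,Glossina_sylvestris),(((Ursus_major,Pan_minor),Nyctereutes_viridis),(Mustela_australis,Carpinus_litoralis))),(((Melursus_nanus,Secale_niger),Escherichia_rubra),(Pongo_albus,(Meles_rubra,Triturus_brevicauda)),(Raphanus_fluviatilis,Turdus_nanus))).
From Escherichia_rubra up to that node: 3 branches. From Mustela_australis up to the same node: 4 branches. Total: 3 + 4 = 7.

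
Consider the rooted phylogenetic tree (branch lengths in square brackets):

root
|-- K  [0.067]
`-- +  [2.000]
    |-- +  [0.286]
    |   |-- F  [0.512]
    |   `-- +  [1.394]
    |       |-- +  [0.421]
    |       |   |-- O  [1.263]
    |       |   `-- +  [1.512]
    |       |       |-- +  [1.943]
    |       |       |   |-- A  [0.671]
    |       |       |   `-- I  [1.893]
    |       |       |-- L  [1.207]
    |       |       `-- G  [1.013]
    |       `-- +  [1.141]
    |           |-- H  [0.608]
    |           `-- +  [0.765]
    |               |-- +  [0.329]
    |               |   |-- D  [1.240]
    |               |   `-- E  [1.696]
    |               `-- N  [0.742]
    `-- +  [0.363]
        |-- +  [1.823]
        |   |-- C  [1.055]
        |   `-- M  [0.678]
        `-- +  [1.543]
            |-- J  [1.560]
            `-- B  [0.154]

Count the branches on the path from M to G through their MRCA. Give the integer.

The MRCA of M and G is the node subtending ((F,((O,((A,I),L,G)),(H,((D,E),N)))),((C,M),(J,B))).
From M up to that node: 3 branches. From G up to the same node: 5 branches. Total: 3 + 5 = 8.

8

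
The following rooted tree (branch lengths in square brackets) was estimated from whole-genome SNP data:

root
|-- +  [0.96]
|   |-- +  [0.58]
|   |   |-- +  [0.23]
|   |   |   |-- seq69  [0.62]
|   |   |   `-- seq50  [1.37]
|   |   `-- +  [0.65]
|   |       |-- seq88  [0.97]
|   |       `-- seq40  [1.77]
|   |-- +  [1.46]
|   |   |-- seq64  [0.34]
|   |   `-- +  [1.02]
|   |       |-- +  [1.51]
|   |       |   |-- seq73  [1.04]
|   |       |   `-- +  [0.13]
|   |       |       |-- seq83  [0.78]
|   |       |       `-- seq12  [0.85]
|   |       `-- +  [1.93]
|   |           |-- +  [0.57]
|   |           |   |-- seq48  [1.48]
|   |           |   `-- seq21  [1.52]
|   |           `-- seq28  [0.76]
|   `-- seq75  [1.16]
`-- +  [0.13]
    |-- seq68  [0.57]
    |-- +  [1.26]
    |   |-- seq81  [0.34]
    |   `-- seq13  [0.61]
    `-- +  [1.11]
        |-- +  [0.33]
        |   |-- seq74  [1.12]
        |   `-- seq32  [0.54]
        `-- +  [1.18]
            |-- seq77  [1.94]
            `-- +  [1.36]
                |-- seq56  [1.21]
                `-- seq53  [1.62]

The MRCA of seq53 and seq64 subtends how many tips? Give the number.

20

The MRCA of seq53 and seq64 is the root, so the clade is the entire tree.
That clade contains 20 terminal taxa: seq12, seq13, seq21, seq28, seq32, seq40, seq48, seq50, seq53, seq56, seq64, seq68, seq69, seq73, seq74, seq75, seq77, seq81, seq83, seq88.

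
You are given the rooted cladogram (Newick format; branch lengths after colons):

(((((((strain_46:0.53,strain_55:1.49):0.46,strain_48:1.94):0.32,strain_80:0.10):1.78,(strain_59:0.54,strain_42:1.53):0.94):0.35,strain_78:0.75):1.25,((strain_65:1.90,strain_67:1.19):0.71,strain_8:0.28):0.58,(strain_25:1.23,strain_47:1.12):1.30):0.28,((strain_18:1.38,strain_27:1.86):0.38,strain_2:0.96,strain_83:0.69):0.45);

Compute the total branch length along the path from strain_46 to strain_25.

The path runs strain_46 → … → MRCA → … → strain_25; the MRCA is the node subtending ((((((strain_46,strain_55),strain_48),strain_80),(strain_59,strain_42)),strain_78),((strain_65,strain_67),strain_8),(strain_25,strain_47)).
Branch lengths along that path: 0.53 + 0.46 + 0.32 + 1.78 + 0.35 + 1.25 + 1.30 + 1.23 = 7.22.

7.22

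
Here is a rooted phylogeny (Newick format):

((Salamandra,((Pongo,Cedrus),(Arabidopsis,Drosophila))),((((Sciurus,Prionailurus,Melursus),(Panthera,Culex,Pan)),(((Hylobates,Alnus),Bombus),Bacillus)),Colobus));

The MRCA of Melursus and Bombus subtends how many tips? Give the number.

The MRCA of Melursus and Bombus is the node subtending (((Sciurus,Prionailurus,Melursus),(Panthera,Culex,Pan)),(((Hylobates,Alnus),Bombus),Bacillus)).
That clade contains 10 terminal taxa: Alnus, Bacillus, Bombus, Culex, Hylobates, Melursus, Pan, Panthera, Prionailurus, Sciurus.

10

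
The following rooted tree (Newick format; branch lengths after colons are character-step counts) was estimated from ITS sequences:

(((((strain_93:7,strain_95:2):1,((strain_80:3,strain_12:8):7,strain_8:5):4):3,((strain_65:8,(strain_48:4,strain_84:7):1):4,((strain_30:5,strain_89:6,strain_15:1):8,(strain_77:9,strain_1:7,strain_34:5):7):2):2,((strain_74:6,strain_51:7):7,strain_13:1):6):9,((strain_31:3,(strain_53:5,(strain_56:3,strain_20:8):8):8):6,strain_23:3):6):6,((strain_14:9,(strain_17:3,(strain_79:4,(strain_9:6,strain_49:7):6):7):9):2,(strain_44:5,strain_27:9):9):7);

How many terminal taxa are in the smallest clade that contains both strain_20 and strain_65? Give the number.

22

The MRCA of strain_20 and strain_65 is the node subtending ((((strain_93,strain_95),((strain_80,strain_12),strain_8)),((strain_65,(strain_48,strain_84)),((strain_30,strain_89,strain_15),(strain_77,strain_1,strain_34))),((strain_74,strain_51),strain_13)),((strain_31,(strain_53,(strain_56,strain_20))),strain_23)).
That clade contains 22 terminal taxa: strain_1, strain_12, strain_13, strain_15, strain_20, strain_23, strain_30, strain_31, strain_34, strain_48, strain_51, strain_53, strain_56, strain_65, strain_74, strain_77, strain_8, strain_80, strain_84, strain_89, strain_93, strain_95.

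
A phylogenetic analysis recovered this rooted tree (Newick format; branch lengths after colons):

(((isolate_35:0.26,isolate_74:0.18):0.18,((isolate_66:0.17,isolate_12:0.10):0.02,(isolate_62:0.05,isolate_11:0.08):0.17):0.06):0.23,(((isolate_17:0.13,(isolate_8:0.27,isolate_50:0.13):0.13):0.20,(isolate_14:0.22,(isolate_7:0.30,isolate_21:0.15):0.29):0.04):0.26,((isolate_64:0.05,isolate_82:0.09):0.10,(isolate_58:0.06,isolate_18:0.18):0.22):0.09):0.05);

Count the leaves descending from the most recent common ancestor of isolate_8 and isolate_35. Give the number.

The MRCA of isolate_8 and isolate_35 is the root, so the clade is the entire tree.
That clade contains 16 terminal taxa: isolate_11, isolate_12, isolate_14, isolate_17, isolate_18, isolate_21, isolate_35, isolate_50, isolate_58, isolate_62, isolate_64, isolate_66, isolate_7, isolate_74, isolate_8, isolate_82.

16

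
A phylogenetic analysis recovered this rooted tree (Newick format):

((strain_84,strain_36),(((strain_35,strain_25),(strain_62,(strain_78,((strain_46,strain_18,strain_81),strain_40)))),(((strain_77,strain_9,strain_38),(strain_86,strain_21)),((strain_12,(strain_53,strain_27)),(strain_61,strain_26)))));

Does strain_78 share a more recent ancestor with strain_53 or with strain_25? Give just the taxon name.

strain_25

The MRCA of strain_78 and strain_25 subtends ((strain_35,strain_25),(strain_62,(strain_78,((strain_46,strain_18,strain_81),strain_40)))) (8 taxa).
The MRCA of strain_78 and strain_53 subtends (((strain_35,strain_25),(strain_62,(strain_78,((strain_46,strain_18,strain_81),strain_40)))),(((strain_77,strain_9,strain_38),(strain_86,strain_21)),((strain_12,(strain_53,strain_27)),(strain_61,strain_26)))) (18 taxa).
The first is nested inside the second, so strain_78 shares a more recent common ancestor with strain_25.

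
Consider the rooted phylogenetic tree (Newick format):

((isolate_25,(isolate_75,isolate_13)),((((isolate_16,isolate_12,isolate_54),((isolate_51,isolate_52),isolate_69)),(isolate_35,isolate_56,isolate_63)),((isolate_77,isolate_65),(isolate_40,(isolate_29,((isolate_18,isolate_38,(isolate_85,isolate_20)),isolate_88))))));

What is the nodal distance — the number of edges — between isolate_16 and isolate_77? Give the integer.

7

The MRCA of isolate_16 and isolate_77 is the node subtending ((((isolate_16,isolate_12,isolate_54),((isolate_51,isolate_52),isolate_69)),(isolate_35,isolate_56,isolate_63)),((isolate_77,isolate_65),(isolate_40,(isolate_29,((isolate_18,isolate_38,(isolate_85,isolate_20)),isolate_88))))).
From isolate_16 up to that node: 4 branches. From isolate_77 up to the same node: 3 branches. Total: 4 + 3 = 7.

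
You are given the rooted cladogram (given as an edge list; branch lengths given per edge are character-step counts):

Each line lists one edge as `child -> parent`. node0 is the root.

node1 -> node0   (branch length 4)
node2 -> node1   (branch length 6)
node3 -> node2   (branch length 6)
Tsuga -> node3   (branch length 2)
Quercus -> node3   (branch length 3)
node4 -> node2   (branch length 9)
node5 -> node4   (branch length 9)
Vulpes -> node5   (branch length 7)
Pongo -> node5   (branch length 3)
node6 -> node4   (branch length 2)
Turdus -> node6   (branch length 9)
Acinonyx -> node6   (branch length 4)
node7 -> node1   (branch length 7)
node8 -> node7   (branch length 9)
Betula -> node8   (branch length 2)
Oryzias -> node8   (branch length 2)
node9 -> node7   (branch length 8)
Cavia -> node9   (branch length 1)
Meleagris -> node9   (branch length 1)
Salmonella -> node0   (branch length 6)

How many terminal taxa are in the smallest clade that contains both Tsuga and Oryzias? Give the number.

10

The MRCA of Tsuga and Oryzias is the node subtending (((Tsuga,Quercus),((Vulpes,Pongo),(Turdus,Acinonyx))),((Betula,Oryzias),(Cavia,Meleagris))).
That clade contains 10 terminal taxa: Acinonyx, Betula, Cavia, Meleagris, Oryzias, Pongo, Quercus, Tsuga, Turdus, Vulpes.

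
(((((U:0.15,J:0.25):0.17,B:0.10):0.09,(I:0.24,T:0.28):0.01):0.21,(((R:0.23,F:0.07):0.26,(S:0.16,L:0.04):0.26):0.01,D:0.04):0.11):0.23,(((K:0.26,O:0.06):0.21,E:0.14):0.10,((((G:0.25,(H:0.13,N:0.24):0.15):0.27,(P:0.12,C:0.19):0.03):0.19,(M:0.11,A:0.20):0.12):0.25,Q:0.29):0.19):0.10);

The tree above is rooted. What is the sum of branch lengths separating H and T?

The path runs H → … → MRCA → … → T; the MRCA is the root of the tree.
Branch lengths along that path: 0.13 + 0.15 + 0.27 + 0.19 + 0.25 + 0.19 + 0.10 + 0.23 + 0.21 + 0.01 + 0.28 = 2.01.

2.01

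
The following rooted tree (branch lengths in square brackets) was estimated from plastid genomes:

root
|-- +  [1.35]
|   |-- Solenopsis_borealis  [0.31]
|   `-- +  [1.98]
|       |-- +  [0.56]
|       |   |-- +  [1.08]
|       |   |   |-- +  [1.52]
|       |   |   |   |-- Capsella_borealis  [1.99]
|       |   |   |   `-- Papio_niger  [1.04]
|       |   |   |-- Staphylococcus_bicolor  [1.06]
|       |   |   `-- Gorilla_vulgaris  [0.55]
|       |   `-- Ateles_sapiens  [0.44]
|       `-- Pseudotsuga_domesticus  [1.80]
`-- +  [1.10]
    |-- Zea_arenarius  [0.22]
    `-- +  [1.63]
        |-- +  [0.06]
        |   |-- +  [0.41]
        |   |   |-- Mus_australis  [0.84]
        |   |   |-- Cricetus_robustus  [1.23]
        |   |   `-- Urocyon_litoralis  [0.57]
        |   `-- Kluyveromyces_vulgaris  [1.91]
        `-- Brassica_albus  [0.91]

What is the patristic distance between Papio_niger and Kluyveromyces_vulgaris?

12.23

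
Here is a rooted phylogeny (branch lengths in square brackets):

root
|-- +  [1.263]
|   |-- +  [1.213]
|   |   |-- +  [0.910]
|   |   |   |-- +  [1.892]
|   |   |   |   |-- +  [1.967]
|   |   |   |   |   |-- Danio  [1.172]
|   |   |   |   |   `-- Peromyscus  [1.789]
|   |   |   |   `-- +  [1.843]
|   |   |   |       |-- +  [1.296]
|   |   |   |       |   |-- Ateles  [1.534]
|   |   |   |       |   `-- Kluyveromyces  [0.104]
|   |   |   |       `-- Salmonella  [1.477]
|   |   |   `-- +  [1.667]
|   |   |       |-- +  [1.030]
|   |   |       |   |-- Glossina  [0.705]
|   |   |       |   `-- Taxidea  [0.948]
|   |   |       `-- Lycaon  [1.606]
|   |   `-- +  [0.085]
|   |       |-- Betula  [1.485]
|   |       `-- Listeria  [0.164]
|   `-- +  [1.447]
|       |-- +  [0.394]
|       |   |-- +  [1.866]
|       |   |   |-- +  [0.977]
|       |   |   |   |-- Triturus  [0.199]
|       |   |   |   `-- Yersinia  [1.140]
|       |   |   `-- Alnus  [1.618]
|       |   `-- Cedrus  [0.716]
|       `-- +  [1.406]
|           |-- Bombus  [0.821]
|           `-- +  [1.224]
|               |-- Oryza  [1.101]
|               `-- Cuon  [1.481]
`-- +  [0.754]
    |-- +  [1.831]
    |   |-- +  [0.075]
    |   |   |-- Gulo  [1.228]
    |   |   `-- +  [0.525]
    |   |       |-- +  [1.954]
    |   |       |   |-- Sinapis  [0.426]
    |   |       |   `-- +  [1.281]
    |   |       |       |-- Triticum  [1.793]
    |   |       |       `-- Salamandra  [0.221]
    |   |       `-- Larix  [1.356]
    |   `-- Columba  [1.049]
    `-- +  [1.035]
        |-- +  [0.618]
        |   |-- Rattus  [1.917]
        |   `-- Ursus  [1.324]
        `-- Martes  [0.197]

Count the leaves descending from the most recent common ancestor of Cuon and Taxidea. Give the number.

17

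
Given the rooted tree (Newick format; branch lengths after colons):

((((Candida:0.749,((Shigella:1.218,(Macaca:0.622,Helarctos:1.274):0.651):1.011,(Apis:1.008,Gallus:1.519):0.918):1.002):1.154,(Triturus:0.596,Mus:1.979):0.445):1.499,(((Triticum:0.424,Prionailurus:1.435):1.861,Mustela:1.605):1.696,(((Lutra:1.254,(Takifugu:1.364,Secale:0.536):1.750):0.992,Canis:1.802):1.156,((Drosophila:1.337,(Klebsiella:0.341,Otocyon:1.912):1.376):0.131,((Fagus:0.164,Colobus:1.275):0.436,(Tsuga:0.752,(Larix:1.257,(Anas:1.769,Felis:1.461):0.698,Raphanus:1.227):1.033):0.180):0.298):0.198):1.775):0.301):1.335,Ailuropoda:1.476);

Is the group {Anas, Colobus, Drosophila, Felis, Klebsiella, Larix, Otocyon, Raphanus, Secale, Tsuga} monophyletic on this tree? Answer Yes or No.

The MRCA of the listed taxa subtends (((Lutra,(Takifugu,Secale)),Canis),((Drosophila,(Klebsiella,Otocyon)),((Fagus,Colobus),(Tsuga,(Larix,(Anas,Felis),Raphanus))))).
That clade also contains Canis, Fagus, Lutra, Takifugu, which are not in the proposed group, so the group is not monophyletic.

No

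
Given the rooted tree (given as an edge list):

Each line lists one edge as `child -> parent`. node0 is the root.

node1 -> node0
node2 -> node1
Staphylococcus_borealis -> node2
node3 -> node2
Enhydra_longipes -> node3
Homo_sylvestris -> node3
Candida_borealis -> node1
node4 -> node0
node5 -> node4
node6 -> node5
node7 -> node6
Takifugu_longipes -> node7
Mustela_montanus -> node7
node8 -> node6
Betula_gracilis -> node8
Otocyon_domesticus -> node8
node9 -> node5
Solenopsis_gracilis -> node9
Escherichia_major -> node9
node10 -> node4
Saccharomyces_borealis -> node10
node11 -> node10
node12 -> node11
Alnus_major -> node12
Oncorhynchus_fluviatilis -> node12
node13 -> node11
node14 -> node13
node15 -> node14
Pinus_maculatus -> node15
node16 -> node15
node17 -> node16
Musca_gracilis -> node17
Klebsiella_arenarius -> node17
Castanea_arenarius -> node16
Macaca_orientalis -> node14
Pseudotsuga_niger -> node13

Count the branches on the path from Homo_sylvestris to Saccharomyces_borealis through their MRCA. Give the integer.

The MRCA of Homo_sylvestris and Saccharomyces_borealis is the root of the tree.
From Homo_sylvestris up to that node: 4 branches. From Saccharomyces_borealis up to the same node: 3 branches. Total: 4 + 3 = 7.

7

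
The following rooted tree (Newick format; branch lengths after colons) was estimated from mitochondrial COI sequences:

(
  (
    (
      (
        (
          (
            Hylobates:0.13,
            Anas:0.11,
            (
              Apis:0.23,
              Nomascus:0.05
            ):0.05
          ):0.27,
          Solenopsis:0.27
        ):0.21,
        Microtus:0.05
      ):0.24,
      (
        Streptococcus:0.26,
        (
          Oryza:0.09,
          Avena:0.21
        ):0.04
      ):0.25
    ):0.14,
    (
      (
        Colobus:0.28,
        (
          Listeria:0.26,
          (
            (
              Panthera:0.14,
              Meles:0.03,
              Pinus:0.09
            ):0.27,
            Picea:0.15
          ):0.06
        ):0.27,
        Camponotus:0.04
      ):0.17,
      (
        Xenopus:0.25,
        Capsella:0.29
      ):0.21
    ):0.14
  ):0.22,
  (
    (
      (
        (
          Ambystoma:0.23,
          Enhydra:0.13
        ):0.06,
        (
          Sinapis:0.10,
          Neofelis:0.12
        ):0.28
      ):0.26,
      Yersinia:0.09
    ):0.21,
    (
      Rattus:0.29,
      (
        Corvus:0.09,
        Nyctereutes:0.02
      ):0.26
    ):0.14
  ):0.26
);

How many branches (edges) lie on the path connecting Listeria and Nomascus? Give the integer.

10

The MRCA of Listeria and Nomascus is the node subtending (((((Hylobates,Anas,(Apis,Nomascus)),Solenopsis),Microtus),(Streptococcus,(Oryza,Avena))),((Colobus,(Listeria,((Panthera,Meles,Pinus),Picea)),Camponotus),(Xenopus,Capsella))).
From Listeria up to that node: 4 branches. From Nomascus up to the same node: 6 branches. Total: 4 + 6 = 10.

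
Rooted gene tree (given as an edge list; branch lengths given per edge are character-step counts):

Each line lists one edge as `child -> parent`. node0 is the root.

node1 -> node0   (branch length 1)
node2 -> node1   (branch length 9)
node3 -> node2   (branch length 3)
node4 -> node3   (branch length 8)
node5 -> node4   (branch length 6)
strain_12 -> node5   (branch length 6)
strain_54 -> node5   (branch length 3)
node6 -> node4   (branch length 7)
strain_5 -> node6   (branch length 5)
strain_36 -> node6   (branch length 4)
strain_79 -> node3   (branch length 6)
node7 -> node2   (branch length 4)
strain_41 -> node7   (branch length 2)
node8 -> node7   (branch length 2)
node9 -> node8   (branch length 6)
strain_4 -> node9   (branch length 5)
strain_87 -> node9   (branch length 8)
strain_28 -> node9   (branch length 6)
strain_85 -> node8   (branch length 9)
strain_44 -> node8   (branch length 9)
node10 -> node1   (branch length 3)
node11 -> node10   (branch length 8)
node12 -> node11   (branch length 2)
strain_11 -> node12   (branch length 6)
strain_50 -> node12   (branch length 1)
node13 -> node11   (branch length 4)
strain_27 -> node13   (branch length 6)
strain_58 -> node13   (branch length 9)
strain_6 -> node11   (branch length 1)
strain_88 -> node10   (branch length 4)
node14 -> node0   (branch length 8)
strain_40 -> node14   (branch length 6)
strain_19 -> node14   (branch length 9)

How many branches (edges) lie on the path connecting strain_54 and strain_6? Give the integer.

The MRCA of strain_54 and strain_6 is the node subtending (((((strain_12,strain_54),(strain_5,strain_36)),strain_79),(strain_41,((strain_4,strain_87,strain_28),strain_85,strain_44))),(((strain_11,strain_50),(strain_27,strain_58),strain_6),strain_88)).
From strain_54 up to that node: 5 branches. From strain_6 up to the same node: 3 branches. Total: 5 + 3 = 8.

8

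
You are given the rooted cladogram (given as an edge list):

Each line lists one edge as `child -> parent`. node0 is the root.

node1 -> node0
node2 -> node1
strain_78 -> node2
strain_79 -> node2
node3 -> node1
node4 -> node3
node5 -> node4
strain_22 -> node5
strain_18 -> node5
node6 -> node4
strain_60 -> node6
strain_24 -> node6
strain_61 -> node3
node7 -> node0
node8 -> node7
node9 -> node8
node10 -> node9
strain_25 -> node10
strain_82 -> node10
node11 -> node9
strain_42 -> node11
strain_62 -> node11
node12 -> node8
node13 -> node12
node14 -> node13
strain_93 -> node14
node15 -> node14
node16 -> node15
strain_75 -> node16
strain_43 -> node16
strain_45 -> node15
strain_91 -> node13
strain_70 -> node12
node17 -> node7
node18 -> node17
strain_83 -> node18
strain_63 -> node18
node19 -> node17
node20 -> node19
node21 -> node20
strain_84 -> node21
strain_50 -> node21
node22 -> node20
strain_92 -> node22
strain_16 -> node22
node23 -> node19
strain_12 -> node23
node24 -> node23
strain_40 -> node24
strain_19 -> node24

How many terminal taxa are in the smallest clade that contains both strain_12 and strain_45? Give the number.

The MRCA of strain_12 and strain_45 is the node subtending ((((strain_25,strain_82),(strain_42,strain_62)),(((strain_93,((strain_75,strain_43),strain_45)),strain_91),strain_70)),((strain_83,strain_63),(((strain_84,strain_50),(strain_92,strain_16)),(strain_12,(strain_40,strain_19))))).
That clade contains 19 terminal taxa: strain_12, strain_16, strain_19, strain_25, strain_40, strain_42, strain_43, strain_45, strain_50, strain_62, strain_63, strain_70, strain_75, strain_82, strain_83, strain_84, strain_91, strain_92, strain_93.

19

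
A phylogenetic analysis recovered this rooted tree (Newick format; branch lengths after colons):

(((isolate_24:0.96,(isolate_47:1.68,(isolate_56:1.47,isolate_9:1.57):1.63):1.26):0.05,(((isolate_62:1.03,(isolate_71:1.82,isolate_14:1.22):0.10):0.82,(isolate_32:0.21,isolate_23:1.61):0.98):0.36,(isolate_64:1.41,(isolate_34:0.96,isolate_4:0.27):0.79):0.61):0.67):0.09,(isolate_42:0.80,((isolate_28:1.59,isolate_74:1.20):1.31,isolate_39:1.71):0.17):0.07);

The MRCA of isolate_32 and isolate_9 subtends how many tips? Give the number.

12

The MRCA of isolate_32 and isolate_9 is the node subtending ((isolate_24,(isolate_47,(isolate_56,isolate_9))),(((isolate_62,(isolate_71,isolate_14)),(isolate_32,isolate_23)),(isolate_64,(isolate_34,isolate_4)))).
That clade contains 12 terminal taxa: isolate_14, isolate_23, isolate_24, isolate_32, isolate_34, isolate_4, isolate_47, isolate_56, isolate_62, isolate_64, isolate_71, isolate_9.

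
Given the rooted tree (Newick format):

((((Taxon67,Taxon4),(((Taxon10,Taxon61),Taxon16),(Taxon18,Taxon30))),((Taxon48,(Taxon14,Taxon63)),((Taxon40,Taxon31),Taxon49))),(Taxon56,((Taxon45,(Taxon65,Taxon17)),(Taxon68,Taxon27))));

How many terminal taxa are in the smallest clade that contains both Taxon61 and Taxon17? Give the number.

19

The MRCA of Taxon61 and Taxon17 is the root, so the clade is the entire tree.
That clade contains 19 terminal taxa: Taxon10, Taxon14, Taxon16, Taxon17, Taxon18, Taxon27, Taxon30, Taxon31, Taxon4, Taxon40, Taxon45, Taxon48, Taxon49, Taxon56, Taxon61, Taxon63, Taxon65, Taxon67, Taxon68.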